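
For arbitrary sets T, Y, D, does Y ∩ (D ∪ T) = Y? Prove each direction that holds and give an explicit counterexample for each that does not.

(⊆) Let x ∈ Y ∩ (D ∪ T). Then either x ∈ T ∩ Y and x ∉ D; or x ∈ Y ∩ D and x ∉ T; or x ∈ T ∩ Y ∩ D. In each case x ∈ Y, so Y ∩ (D ∪ T) ⊆ Y.

(⊇) This inclusion fails. Take T = ∅, Y = {1}, D = ∅; then 1 ∈ Y but 1 ∉ Y ∩ (D ∪ T).

Only the forward inclusion holds.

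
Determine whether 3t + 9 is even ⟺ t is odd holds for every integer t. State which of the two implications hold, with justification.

Converse. Suppose t is odd; write t = 2j + 1. Then 3t + 9 = 3·(2j + 1) + 9 = 2·3j + 12, which is even.

Forward direction. Suppose 3t + 9 is even. Since 3 is odd, 3t and t have the same parity, so 3t + 9 ≡ t + 9 (mod 2). As 9 is odd, 3t + 9 is even exactly when t is odd. Thus t is odd.

Equivalent; both directions hold.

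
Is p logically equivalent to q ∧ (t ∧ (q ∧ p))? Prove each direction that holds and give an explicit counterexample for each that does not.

The forward direction fails; the converse holds.

(⟹) This fails. Under p = T, q = F, t = F, the left side is true but the right side is false.

(⟸) Assume the antecedent. If p is true, p reduces to true regardless of the other variables. If p is false, the antecedent cannot hold. Either way p holds.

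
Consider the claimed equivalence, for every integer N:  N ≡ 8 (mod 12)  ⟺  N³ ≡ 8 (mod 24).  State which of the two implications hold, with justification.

(⟸) This fails: take N = 2. Then 2³ = 8 ≡ 8 (mod 24), yet 2 ≡ 2 (mod 12), not 8.

(⟹) Suppose N ≡ 8 (mod 12). Working modulo 24, N ∈ {8, 20}; for each such r, r³ ≡ 8 (mod 24).

(⇒) holds; (⇐) fails.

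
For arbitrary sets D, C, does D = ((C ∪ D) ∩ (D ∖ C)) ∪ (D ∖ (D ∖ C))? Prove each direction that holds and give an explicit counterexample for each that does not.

Both inclusions hold.

(⟸) Let x ∈ ((C ∪ D) ∩ (D ∖ C)) ∪ (D ∖ (D ∖ C)). Then either x ∈ D and x ∉ C; or x ∈ D ∩ C. In each case x ∈ D, so ((C ∪ D) ∩ (D ∖ C)) ∪ (D ∖ (D ∖ C)) ⊆ D.

(⟹) Let x ∈ D. Then either x ∈ D and x ∉ C; or x ∈ D ∩ C. In each case x ∈ ((C ∪ D) ∩ (D ∖ C)) ∪ (D ∖ (D ∖ C)), so D ⊆ ((C ∪ D) ∩ (D ∖ C)) ∪ (D ∖ (D ∖ C)).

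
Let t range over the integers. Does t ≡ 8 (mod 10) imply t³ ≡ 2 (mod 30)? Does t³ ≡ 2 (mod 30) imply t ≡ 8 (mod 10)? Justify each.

Only the converse holds.

(⇒) This fails: take t = 18. Then 18 ≡ 8 (mod 10), but 18³ = 5832 ≡ 12 (mod 30), not 2.

(⇐) Conversely, the residues r modulo 30 with r³ ≡ 2 (mod 30) are exactly {8}, and each is ≡ 8 (mod 10).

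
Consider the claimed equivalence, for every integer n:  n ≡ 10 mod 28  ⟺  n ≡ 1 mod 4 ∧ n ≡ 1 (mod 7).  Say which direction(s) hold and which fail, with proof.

Forward direction. This fails: n = 10 gives 10 ≡ 10 (mod 28) but 10 ≡ 2 (mod 4), so the conjunction on the right does not hold.

Converse. This fails: n = 1 satisfies both congruences on the right (1 ≡ 1 mod 4 and 1 ≡ 1 mod 7) yet 1 ≡ 1 (mod 28), not 10.

(⇒) fails and (⇐) fails.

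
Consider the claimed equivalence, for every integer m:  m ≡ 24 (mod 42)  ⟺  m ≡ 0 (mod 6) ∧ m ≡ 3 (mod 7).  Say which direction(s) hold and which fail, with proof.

Forward direction. Suppose m ≡ 24 (mod 42); write m = 42j + 24. Since 6 ∣ 42, reducing mod 6 gives m ≡ 24 ≡ 0 (mod 6); since 7 ∣ 42, reducing mod 7 gives m ≡ 24 ≡ 3 (mod 7).

Converse. If m ≡ 0 (mod 6) and m ≡ 3 (mod 7), then by the Chinese remainder theorem m ≡ 24 (mod 42). This is exactly m ≡ 24 (mod 42).

Equivalent; both directions hold.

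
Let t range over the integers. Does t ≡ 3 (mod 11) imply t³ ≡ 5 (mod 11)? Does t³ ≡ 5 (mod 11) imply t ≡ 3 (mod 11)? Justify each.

[⇒] Suppose t ≡ 3 (mod 11). Write t = 11j + 3. Then (11j + 3)³ = 1331j³ + 1089j² + 297j + 27 = 11(121j³ + 99j² + 27j + 2) + 5, so t³ ≡ 5 (mod 11).

[⇐] Conversely, suppose t³ ≡ 5 (mod 11). The only residue r in {0, …, 10} with r³ ≡ 5 (mod 11) is r = 3, so t ≡ 3 (mod 11).

Both directions hold; the statement is true.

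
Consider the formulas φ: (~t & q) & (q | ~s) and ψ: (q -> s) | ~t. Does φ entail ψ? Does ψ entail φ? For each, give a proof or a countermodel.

Only the forward implication holds.

(⇒) Assume the antecedent. If t is true, the antecedent cannot hold. If t is false, (q -> s) | ~t reduces to true regardless of the other variables. Either way (q -> s) | ~t holds.

(⇐) This fails. Under t = F, s = F, q = F, the left side is false but the right side is true.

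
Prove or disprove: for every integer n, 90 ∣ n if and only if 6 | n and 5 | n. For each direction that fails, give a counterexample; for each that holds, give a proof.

(⇒) holds; (⇐) fails.

Forward direction. If 90 ∣ n, write n = 90q. Since 90 = 15·6, n = 6·(15q), so 6 ∣ n; and since 90 = 18·5, n = 5·(18q), so 5 ∣ n.

Converse. This fails: take n = 30. Both 6 ∣ 30 and 5 ∣ 30, yet 30 is not a multiple of 90 (since 30 = 0·90 + 30), so 90 ∤ 30.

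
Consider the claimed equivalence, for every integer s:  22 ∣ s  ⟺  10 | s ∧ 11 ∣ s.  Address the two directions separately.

Only the converse holds.

Converse. Suppose 10 ∣ s and 11 ∣ s. Any common multiple of 10 and 11 is a multiple of their lcm; here gcd(10, 11) = 1, so lcm(10, 11) = 10·11 = 110, so 110 ∣ s. Since 22 ∣ 110, it follows that 22 ∣ s.

Forward direction. This fails: take s = 22. Certainly 22 ∣ 22, but 10 ∤ 22.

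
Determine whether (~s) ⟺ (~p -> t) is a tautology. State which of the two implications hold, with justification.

Neither implication holds.

[⇒] This fails. Under t = F, p = F, s = F, the left side is true but the right side is false.

[⇐] This fails. Under t = T, p = F, s = T, the left side is false but the right side is true.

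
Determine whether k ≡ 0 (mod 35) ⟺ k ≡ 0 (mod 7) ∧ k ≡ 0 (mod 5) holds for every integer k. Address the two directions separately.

Equivalent; both directions hold.

(⟹) Suppose k ≡ 0 (mod 35); write k = 35j + 0. Since 7 ∣ 35, reducing mod 7 gives k ≡ 0 (mod 7); since 5 ∣ 35, reducing mod 5 gives k ≡ 0 (mod 5).

(⟸) Conversely, if k ≡ 0 (mod 7) and k ≡ 0 (mod 5), then by the Chinese remainder theorem k ≡ 0 (mod 35). This is exactly k ≡ 0 (mod 35).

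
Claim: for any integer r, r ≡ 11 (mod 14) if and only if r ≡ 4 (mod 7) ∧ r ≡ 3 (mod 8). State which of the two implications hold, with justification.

Only the converse holds.

Forward direction. This fails: r = 25 gives 25 ≡ 11 (mod 14) but 25 ≡ 1 (mod 8), so the conjunction on the right does not hold.

Converse. If r ≡ 4 (mod 7) and r ≡ 3 (mod 8), then by the Chinese remainder theorem r ≡ 11 (mod 56). Since 11 ≡ 11 (mod 14) and 14 ∣ 56, we get r ≡ 11 (mod 14).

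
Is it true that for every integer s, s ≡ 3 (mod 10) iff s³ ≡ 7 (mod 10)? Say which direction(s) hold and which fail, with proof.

(⇐) Suppose s³ ≡ 7 (mod 10). The only residue r in {0, …, 9} with r³ ≡ 7 (mod 10) is r = 3, so s ≡ 3 (mod 10).

(⇒) Suppose s ≡ 3 (mod 10). Write s = 10j + 3. Then (10j + 3)³ = 1000j³ + 900j² + 270j + 27 = 10(100j³ + 90j² + 27j + 2) + 7, so s³ ≡ 7 (mod 10).

Equivalent; both directions hold.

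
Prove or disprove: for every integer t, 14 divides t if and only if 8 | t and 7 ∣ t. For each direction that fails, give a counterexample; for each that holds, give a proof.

(→) This fails: take t = 14. Certainly 14 ∣ 14, but 8 ∤ 14.

(←) Suppose 8 ∣ t and 7 ∣ t. Any common multiple of 8 and 7 is a multiple of their lcm; here gcd(8, 7) = 1, so lcm(8, 7) = 8·7 = 56, so 56 ∣ t. Since 14 ∣ 56, it follows that 14 ∣ t.

(⇒) fails; (⇐) holds.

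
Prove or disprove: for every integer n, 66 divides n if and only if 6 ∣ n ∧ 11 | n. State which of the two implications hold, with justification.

(⇒) If 66 ∣ n, write n = 66q. Since 66 = 11·6, n = 6·(11q), so 6 ∣ n; and since 66 = 6·11, n = 11·(6q), so 11 ∣ n.

(⇐) Suppose 6 ∣ n and 11 ∣ n. Any common multiple of 6 and 11 is a multiple of their lcm; here gcd(6, 11) = 1, so lcm(6, 11) = 6·11 = 66, so 66 ∣ n.

Both implications hold.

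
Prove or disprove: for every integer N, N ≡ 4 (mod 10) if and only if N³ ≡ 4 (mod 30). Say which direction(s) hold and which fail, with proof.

(→) This fails: take N = 14. Then 14 ≡ 4 (mod 10), but 14³ = 2744 ≡ 14 (mod 30), not 4.

(←) Conversely, the residues r modulo 30 with r³ ≡ 4 (mod 30) are exactly {4}, and each is ≡ 4 (mod 10).

Only the reverse direction holds.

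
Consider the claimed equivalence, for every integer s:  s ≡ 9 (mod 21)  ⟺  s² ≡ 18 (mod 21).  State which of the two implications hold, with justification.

[⇐] This fails: take s = 12. Then 12² = 144 ≡ 18 (mod 21), yet 12 ≡ 12 (mod 21), not 9.

[⇒] Suppose s ≡ 9 (mod 21). Write s = 21j + 9. Then (21j + 9)² = 441j² + 378j + 81 = 21(21j² + 18j + 3) + 18, so s² ≡ 18 (mod 21).

Only the forward direction holds.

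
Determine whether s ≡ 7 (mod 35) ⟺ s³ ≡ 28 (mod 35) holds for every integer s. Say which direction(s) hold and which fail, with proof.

(⇒) Suppose s ≡ 7 (mod 35). Write s = 35j + 7. Then (35j + 7)³ = 42875j³ + 25725j² + 5145j + 343 = 35(1225j³ + 735j² + 147j + 9) + 28, so s³ ≡ 28 (mod 35).

(⇐) Conversely, suppose s³ ≡ 28 (mod 35). The only residue r in {0, …, 34} with r³ ≡ 28 (mod 35) is r = 7, so s ≡ 7 (mod 35).

The biconditional holds.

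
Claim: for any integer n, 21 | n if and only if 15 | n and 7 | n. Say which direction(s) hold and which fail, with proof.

(→) This fails: take n = 21. Certainly 21 ∣ 21, but 15 ∤ 21.

(←) Suppose 15 ∣ n and 7 ∣ n. Any common multiple of 15 and 7 is a multiple of their lcm; here gcd(15, 7) = 1, so lcm(15, 7) = 15·7 = 105, so 105 ∣ n. Since 21 ∣ 105, it follows that 21 ∣ n.

Not equivalent: only (⇐) holds.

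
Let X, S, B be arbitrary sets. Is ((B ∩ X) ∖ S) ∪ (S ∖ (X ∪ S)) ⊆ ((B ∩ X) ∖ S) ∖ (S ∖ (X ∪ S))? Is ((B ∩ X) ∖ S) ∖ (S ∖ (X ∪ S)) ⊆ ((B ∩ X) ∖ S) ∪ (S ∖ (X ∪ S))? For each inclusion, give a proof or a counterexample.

Both inclusions hold.

Forward inclusion. Let x ∈ ((B ∩ X) ∖ S) ∪ (S ∖ (X ∪ S)). Then x ∈ X ∩ B and x ∉ S, from which x ∈ ((B ∩ X) ∖ S) ∖ (S ∖ (X ∪ S)).

Reverse inclusion. Let x ∈ ((B ∩ X) ∖ S) ∖ (S ∖ (X ∪ S)). Then x ∈ X ∩ B and x ∉ S, from which x ∈ ((B ∩ X) ∖ S) ∪ (S ∖ (X ∪ S)).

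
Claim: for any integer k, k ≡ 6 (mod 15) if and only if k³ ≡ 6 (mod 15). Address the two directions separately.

Converse. Suppose k³ ≡ 6 (mod 15). The only residue r in {0, …, 14} with r³ ≡ 6 (mod 15) is r = 6, so k ≡ 6 (mod 15).

Forward direction. Suppose k ≡ 6 (mod 15). Write k = 15j + 6. Then (15j + 6)³ = 3375j³ + 4050j² + 1620j + 216 = 15(225j³ + 270j² + 108j + 14) + 6, so k³ ≡ 6 (mod 15).

Equivalent; both directions hold.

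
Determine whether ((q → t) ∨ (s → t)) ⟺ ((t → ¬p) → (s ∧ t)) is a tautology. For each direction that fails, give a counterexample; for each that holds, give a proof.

Converse. Assume the antecedent. If t is true, (q → t) ∨ (s → t) reduces to true regardless of the other variables. If t is false, the antecedent cannot hold. Either way (q → t) ∨ (s → t) holds.

Forward direction. This fails. Under p = F, q = F, s = F, t = F, the left side is true but the right side is false.

Not equivalent: only (⇐) holds.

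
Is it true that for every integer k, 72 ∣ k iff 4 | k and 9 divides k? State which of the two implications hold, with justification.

(⇒) If 72 ∣ k, write k = 72q. Since 72 = 18·4, k = 4·(18q), so 4 ∣ k; and since 72 = 8·9, k = 9·(8q), so 9 ∣ k.

(⇐) This fails: take k = 36. Both 4 ∣ 36 and 9 ∣ 36, yet 36 is not a multiple of 72 (since 36 = 0·72 + 36), so 72 ∤ 36.

(⇒) holds; (⇐) fails.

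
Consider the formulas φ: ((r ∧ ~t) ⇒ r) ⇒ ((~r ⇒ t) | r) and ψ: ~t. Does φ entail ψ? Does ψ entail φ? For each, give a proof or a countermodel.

(⇒) fails and (⇐) fails.

(→) This fails. Under t = T, r = F, the left side is true but the right side is false.

(←) This fails. Under t = F, r = F, the left side is false but the right side is true.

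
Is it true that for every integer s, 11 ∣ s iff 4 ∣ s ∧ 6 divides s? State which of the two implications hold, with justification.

[⇒] This fails: take s = 11. Certainly 11 ∣ 11, but 4 ∤ 11.

[⇐] This fails: take s = 12. Both 4 ∣ 12 and 6 ∣ 12, yet 12 is not a multiple of 11 (since 12 = 1·11 + 1), so 11 ∤ 12.

Both directions fail.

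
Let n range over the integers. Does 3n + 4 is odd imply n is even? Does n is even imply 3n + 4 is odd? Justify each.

Both directions fail.

[⇒] This fails: n = 5 gives 3n + 4 = 19, which is odd, but 5 is odd, not even.

[⇐] This also fails: n = 4 is even, but 3n + 4 = 16 is even, not odd.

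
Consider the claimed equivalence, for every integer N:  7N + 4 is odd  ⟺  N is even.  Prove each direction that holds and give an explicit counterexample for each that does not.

(⟹) This fails: N = 3 gives 7N + 4 = 25, which is odd, but 3 is odd, not even.

(⟸) This also fails: N = 2 is even, but 7N + 4 = 18 is even, not odd.

Neither implication holds.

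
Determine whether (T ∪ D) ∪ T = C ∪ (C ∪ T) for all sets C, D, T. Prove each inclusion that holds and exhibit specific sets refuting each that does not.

(⊆) This inclusion fails. Take C = ∅, D = {1}, T = ∅; then 1 ∈ (T ∪ D) ∪ T but 1 ∉ C ∪ (C ∪ T).

(⊇) This inclusion fails. Take C = {1}, D = ∅, T = ∅; then 1 ∈ C ∪ (C ∪ T) but 1 ∉ (T ∪ D) ∪ T.

Neither inclusion holds.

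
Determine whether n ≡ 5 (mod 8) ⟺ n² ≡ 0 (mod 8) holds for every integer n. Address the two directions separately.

(→) This fails: take n = 5. Then 5 ≡ 5 (mod 8), but 5² = 25 ≡ 1 (mod 8), not 0.

(←) This fails: take n = 0. Then 0² = 0 ≡ 0 (mod 8), yet 0 ≡ 0 (mod 8), not 5.

Neither implication holds.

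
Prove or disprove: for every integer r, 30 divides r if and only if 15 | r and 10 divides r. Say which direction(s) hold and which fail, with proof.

(→) If 30 ∣ r, write r = 30q. Since 30 = 2·15, r = 15·(2q), so 15 ∣ r; and since 30 = 3·10, r = 10·(3q), so 10 ∣ r.

(←) Suppose 15 ∣ r and 10 ∣ r. Any common multiple of 15 and 10 is a multiple of their lcm; here lcm(15, 10) = 15·10/gcd(15, 10) = 150/5 = 30, so 30 ∣ r.

The biconditional holds.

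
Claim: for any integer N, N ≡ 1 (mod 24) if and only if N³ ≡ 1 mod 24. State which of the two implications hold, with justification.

Forward direction. Suppose N ≡ 1 (mod 24). Write N = 24j + 1. Then (24j + 1)³ = 13824j³ + 1728j² + 72j + 1 = 24(576j³ + 72j² + 3j) + 1, so N³ ≡ 1 (mod 24).

Converse. Suppose N³ ≡ 1 (mod 24). The only residue r in {0, …, 23} with r³ ≡ 1 (mod 24) is r = 1, so N ≡ 1 (mod 24).

Equivalent; both directions hold.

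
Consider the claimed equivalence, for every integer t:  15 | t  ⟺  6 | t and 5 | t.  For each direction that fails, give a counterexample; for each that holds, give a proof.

Only the converse holds.

(←) Suppose 6 ∣ t and 5 ∣ t. Any common multiple of 6 and 5 is a multiple of their lcm; here gcd(6, 5) = 1, so lcm(6, 5) = 6·5 = 30, so 30 ∣ t. Since 15 ∣ 30, it follows that 15 ∣ t.

(→) This fails: take t = 15. Certainly 15 ∣ 15, but 6 ∤ 15.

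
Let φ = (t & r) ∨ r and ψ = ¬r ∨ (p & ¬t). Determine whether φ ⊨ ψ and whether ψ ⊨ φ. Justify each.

Neither implication holds.

[⇒] This fails. Under p = F, r = T, t = F, the left side is true but the right side is false.

[⇐] This fails. Under p = F, r = F, t = F, the left side is false but the right side is true.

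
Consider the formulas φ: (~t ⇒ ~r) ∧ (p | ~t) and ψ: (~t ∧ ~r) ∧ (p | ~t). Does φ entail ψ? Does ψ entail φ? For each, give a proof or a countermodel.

(⟹) This fails. Under t = T, p = T, r = F, the left side is true but the right side is false.

(⟸) Assume the antecedent. If t is true, the antecedent cannot hold. If t is false, the antecedent forces (t = F, p = F, r = F) or (t = F, p = T, r = F), and (~t ⇒ ~r) ∧ (p | ~t) holds there. Either way (~t ⇒ ~r) ∧ (p | ~t) holds.

Only the converse holds.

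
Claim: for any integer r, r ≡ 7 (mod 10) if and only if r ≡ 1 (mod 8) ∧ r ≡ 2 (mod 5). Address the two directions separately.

Forward direction. This fails: r = 27 gives 27 ≡ 7 (mod 10) but 27 ≡ 3 (mod 8), so the conjunction on the right does not hold.

Converse. If r ≡ 1 (mod 8) and r ≡ 2 (mod 5), then by the Chinese remainder theorem r ≡ 17 (mod 40). Since 17 ≡ 7 (mod 10) and 10 ∣ 40, we get r ≡ 7 (mod 10).

Only the converse holds.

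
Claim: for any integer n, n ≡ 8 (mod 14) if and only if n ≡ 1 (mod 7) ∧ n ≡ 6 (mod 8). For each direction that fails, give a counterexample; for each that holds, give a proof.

(⇒) fails; (⇐) holds.

[⇒] This fails: n = 8 gives 8 ≡ 8 (mod 14) but 8 ≡ 0 (mod 8), so the conjunction on the right does not hold.

[⇐] Conversely, if n ≡ 1 (mod 7) and n ≡ 6 (mod 8), then by the Chinese remainder theorem n ≡ 22 (mod 56). Since 22 ≡ 8 (mod 14) and 14 ∣ 56, we get n ≡ 8 (mod 14).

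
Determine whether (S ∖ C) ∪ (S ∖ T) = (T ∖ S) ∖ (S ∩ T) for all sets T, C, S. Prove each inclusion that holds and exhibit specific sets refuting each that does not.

Both inclusions fail.

(⟹) This inclusion fails. Take T = ∅, C = ∅, S = {1}; then 1 ∈ (S ∖ C) ∪ (S ∖ T) but 1 ∉ (T ∖ S) ∖ (S ∩ T).

(⟸) This inclusion fails. Take T = {1}, C = ∅, S = ∅; then 1 ∈ (T ∖ S) ∖ (S ∩ T) but 1 ∉ (S ∖ C) ∪ (S ∖ T).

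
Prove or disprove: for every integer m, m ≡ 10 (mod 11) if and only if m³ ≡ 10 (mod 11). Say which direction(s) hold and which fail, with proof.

(⟹) Suppose m ≡ 10 (mod 11). Write m = 11j + 10. Then (11j + 10)³ = 1331j³ + 3630j² + 3300j + 1000 = 11(121j³ + 330j² + 300j + 90) + 10, so m³ ≡ 10 (mod 11).

(⟸) Conversely, suppose m³ ≡ 10 (mod 11). The only residue r in {0, …, 10} with r³ ≡ 10 (mod 11) is r = 10, so m ≡ 10 (mod 11).

Both implications hold.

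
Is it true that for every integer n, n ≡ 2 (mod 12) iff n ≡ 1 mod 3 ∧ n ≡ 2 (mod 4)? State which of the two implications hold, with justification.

Neither direction holds.

[⇒] This fails: n = 2 gives 2 ≡ 2 (mod 12) but 2 ≡ 2 (mod 3), so the conjunction on the right does not hold.

[⇐] This fails: n = 10 satisfies both congruences on the right (10 ≡ 1 mod 3 and 10 ≡ 2 mod 4) yet 10 ≡ 10 (mod 12), not 2.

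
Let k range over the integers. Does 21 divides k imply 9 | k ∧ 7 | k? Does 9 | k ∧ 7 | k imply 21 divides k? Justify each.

(→) This fails: take k = 21. Certainly 21 ∣ 21, but 9 ∤ 21.

(←) Suppose 9 ∣ k and 7 ∣ k. Any common multiple of 9 and 7 is a multiple of their lcm; here gcd(9, 7) = 1, so lcm(9, 7) = 9·7 = 63, so 63 ∣ k. Since 21 ∣ 63, it follows that 21 ∣ k.

Only the converse holds.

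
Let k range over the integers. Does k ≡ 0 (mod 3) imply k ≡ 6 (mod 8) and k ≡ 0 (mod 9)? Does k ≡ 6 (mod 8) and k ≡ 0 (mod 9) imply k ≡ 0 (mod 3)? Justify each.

(⟹) This fails: k = 0 gives 0 ≡ 0 (mod 3) but 0 ≡ 0 (mod 8), so the conjunction on the right does not hold.

(⟸) Conversely, if k ≡ 6 (mod 8) and k ≡ 0 (mod 9), then by the Chinese remainder theorem k ≡ 54 (mod 72). Since 54 ≡ 0 (mod 3) and 3 ∣ 72, we get k ≡ 0 (mod 3).

The forward direction fails; the converse holds.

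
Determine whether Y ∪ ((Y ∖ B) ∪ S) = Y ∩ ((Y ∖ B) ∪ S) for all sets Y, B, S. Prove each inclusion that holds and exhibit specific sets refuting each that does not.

Only the reverse inclusion holds.

Forward inclusion. This inclusion fails. Take Y = {1}, B = {1}, S = ∅; then 1 ∈ Y ∪ ((Y ∖ B) ∪ S) but 1 ∉ Y ∩ ((Y ∖ B) ∪ S).

Reverse inclusion. Let x ∈ Y ∩ ((Y ∖ B) ∪ S). Then either x ∈ Y and x ∉ B, S; or x ∈ Y ∩ S and x ∉ B; or x ∈ Y ∩ B ∩ S. In each case x ∈ Y ∪ ((Y ∖ B) ∪ S), so Y ∩ ((Y ∖ B) ∪ S) ⊆ Y ∪ ((Y ∖ B) ∪ S).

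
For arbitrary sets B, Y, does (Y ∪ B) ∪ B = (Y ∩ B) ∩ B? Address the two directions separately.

(⊆) fails; (⊇) holds.

Forward inclusion. This inclusion fails. Take B = {1}, Y = ∅; then 1 ∈ (Y ∪ B) ∪ B but 1 ∉ (Y ∩ B) ∩ B.

Reverse inclusion. Let x ∈ (Y ∩ B) ∩ B. Then x ∈ B ∩ Y, from which x ∈ (Y ∪ B) ∪ B.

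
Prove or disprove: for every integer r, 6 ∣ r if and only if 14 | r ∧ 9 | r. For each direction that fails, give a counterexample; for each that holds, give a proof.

(⟹) This fails: take r = 6. Certainly 6 ∣ 6, but 14 ∤ 6.

(⟸) Suppose 14 ∣ r and 9 ∣ r. Any common multiple of 14 and 9 is a multiple of their lcm; here gcd(14, 9) = 1, so lcm(14, 9) = 14·9 = 126, so 126 ∣ r. Since 6 ∣ 126, it follows that 6 ∣ r.

Only the converse holds.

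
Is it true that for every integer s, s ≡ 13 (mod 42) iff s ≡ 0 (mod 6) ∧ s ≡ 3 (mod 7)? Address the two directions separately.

(⇒) fails and (⇐) fails.

Forward direction. This fails: s = 13 gives 13 ≡ 13 (mod 42) but 13 ≡ 1 (mod 6), so the conjunction on the right does not hold.

Converse. This fails: s = 24 satisfies both congruences on the right (24 ≡ 0 mod 6 and 24 ≡ 3 mod 7) yet 24 ≡ 24 (mod 42), not 13.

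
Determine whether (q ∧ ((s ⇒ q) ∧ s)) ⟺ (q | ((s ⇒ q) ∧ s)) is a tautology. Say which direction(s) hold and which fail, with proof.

(⇒) holds; (⇐) fails.

(⟸) This fails. Under s = F, q = T, the left side is false but the right side is true.

(⟹) Assume the antecedent. If s is true, the antecedent forces (s = T, q = T), and q | ((s ⇒ q) ∧ s) holds there. If s is false, the antecedent cannot hold. Either way q | ((s ⇒ q) ∧ s) holds.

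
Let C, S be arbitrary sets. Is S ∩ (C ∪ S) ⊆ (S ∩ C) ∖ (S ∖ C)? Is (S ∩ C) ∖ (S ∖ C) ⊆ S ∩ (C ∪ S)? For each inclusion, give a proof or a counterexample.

(⊆) This inclusion fails. Take C = ∅, S = {1}; then 1 ∈ S ∩ (C ∪ S) but 1 ∉ (S ∩ C) ∖ (S ∖ C).

(⊇) Let x ∈ (S ∩ C) ∖ (S ∖ C). Then x ∈ C ∩ S, from which x ∈ S ∩ (C ∪ S).

(⊆) fails; (⊇) holds.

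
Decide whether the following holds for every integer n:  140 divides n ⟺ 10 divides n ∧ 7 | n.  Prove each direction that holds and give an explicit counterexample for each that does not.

[⇒] If 140 ∣ n, write n = 140q. Since 140 = 14·10, n = 10·(14q), so 10 ∣ n; and since 140 = 20·7, n = 7·(20q), so 7 ∣ n.

[⇐] This fails: take n = 70. Both 10 ∣ 70 and 7 ∣ 70, yet 70 is not a multiple of 140 (since 70 = 0·140 + 70), so 140 ∤ 70.

Not equivalent: only (⇒) holds.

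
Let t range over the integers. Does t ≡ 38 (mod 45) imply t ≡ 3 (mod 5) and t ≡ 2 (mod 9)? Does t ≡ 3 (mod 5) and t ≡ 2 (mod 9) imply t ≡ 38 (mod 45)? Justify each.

Forward direction. Suppose t ≡ 38 (mod 45); write t = 45j + 38. Since 5 ∣ 45, reducing mod 5 gives t ≡ 38 ≡ 3 (mod 5); since 9 ∣ 45, reducing mod 9 gives t ≡ 38 ≡ 2 (mod 9).

Converse. If t ≡ 3 (mod 5) and t ≡ 2 (mod 9), then by the Chinese remainder theorem t ≡ 38 (mod 45). This is exactly t ≡ 38 (mod 45).

Both directions hold.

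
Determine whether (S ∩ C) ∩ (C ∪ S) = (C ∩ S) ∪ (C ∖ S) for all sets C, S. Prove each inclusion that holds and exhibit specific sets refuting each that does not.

(⊇) This inclusion fails. Take C = {1}, S = ∅; then 1 ∈ (C ∩ S) ∪ (C ∖ S) but 1 ∉ (S ∩ C) ∩ (C ∪ S).

(⊆) Let x ∈ (S ∩ C) ∩ (C ∪ S). Then x ∈ C ∩ S, from which x ∈ (C ∩ S) ∪ (C ∖ S).

(⊆) holds; (⊇) fails.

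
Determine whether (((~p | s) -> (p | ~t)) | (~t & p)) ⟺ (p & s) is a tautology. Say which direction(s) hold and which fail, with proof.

(←) Assume the antecedent. If p is true, the consequent reduces to true regardless of the other variables. If p is false, the antecedent cannot hold. Either way the consequent holds.

(→) This fails. Under p = F, t = F, s = F, the left side is true but the right side is false.

Not equivalent: only (⇐) holds.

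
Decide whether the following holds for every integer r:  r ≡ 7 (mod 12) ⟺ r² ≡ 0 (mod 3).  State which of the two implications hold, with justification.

Both directions fail.

(→) This fails: take r = 7. Then 7 ≡ 7 (mod 12), but 7² = 49 ≡ 1 (mod 3), not 0.

(←) This fails: take r = 0. Then 0² = 0 ≡ 0 (mod 3), yet 0 ≡ 0 (mod 12), not 7.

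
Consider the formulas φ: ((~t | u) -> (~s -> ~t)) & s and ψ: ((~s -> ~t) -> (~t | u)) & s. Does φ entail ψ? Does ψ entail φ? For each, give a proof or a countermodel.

Converse. Assume the antecedent. If s is true, ((~t | u) -> (~s -> ~t)) & s reduces to true regardless of the other variables. If s is false, the antecedent cannot hold. Either way ((~t | u) -> (~s -> ~t)) & s holds.

Forward direction. This fails. Under s = T, u = F, t = T, the left side is true but the right side is false.

(⇒) fails; (⇐) holds.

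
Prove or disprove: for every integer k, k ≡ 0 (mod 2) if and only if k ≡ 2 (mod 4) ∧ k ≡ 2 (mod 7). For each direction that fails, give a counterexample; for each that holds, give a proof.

Only the reverse direction holds.

[⇒] This fails: k = 0 gives 0 ≡ 0 (mod 2) but 0 ≡ 0 (mod 4), so the conjunction on the right does not hold.

[⇐] Conversely, if k ≡ 2 (mod 4) and k ≡ 2 (mod 7), then by the Chinese remainder theorem k ≡ 2 (mod 28). Since 2 ≡ 0 (mod 2) and 2 ∣ 28, we get k ≡ 0 (mod 2).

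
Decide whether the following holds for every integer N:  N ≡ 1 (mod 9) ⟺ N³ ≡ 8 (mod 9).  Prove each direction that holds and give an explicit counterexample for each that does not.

Both directions fail.

(→) This fails: take N = 1. Then 1 ≡ 1 (mod 9), but 1³ = 1 ≡ 1 (mod 9), not 8.

(←) This fails: take N = 2. Then 2³ = 8 ≡ 8 (mod 9), yet 2 ≡ 2 (mod 9), not 1.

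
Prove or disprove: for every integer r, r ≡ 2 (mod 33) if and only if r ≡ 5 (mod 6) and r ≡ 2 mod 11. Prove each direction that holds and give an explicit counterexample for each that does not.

Not equivalent: only (⇐) holds.

(⟹) This fails: r = 2 gives 2 ≡ 2 (mod 33) but 2 ≡ 2 (mod 6), so the conjunction on the right does not hold.

(⟸) Conversely, if r ≡ 5 (mod 6) and r ≡ 2 (mod 11), then by the Chinese remainder theorem r ≡ 35 (mod 66). Since 35 ≡ 2 (mod 33) and 33 ∣ 66, we get r ≡ 2 (mod 33).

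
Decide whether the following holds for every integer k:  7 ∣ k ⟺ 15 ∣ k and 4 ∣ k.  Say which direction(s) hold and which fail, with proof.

(⇒) fails and (⇐) fails.

Forward direction. This fails: take k = 7. Certainly 7 ∣ 7, but 15 ∤ 7.

Converse. This fails: take k = 60. Both 15 ∣ 60 and 4 ∣ 60, yet 60 is not a multiple of 7 (since 60 = 8·7 + 4), so 7 ∤ 60.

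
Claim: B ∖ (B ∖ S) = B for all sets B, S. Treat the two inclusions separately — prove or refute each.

Forward inclusion. Let x ∈ B ∖ (B ∖ S). Then x ∈ B ∩ S, from which x ∈ B.

Reverse inclusion. This inclusion fails. Take B = {1}, S = ∅; then 1 ∈ B but 1 ∉ B ∖ (B ∖ S).

Only the forward inclusion holds.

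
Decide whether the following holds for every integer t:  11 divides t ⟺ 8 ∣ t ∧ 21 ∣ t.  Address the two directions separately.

Both directions fail.

Forward direction. This fails: take t = 11. Certainly 11 ∣ 11, but 8 ∤ 11.

Converse. This fails: take t = 168. Both 8 ∣ 168 and 21 ∣ 168, yet 168 is not a multiple of 11 (since 168 = 15·11 + 3), so 11 ∤ 168.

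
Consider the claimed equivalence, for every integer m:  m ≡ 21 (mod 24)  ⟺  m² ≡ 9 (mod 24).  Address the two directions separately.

Only the forward implication holds.

Forward direction. Suppose m ≡ 21 (mod 24). Write m = 24j + 21. Then (24j + 21)² = 576j² + 1008j + 441 = 24(24j² + 42j + 18) + 9, so m² ≡ 9 (mod 24).

Converse. This fails: take m = 3. Then 3² = 9 ≡ 9 (mod 24), yet 3 ≡ 3 (mod 24), not 21.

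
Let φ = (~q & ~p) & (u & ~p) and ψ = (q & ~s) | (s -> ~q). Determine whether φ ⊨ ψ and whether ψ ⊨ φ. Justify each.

Forward direction. Assume the antecedent. If s is true, the antecedent forces (s = T, u = T, p = F, q = F), and (q & ~s) | (s -> ~q) holds there. If s is false, (q & ~s) | (s -> ~q) reduces to true regardless of the other variables. Either way (q & ~s) | (s -> ~q) holds.

Converse. This fails. Under s = F, u = F, p = F, q = F, the left side is false but the right side is true.

The forward direction holds; the converse fails.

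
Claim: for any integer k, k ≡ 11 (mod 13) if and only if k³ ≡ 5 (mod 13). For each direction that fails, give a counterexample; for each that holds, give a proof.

[⇒] Suppose k ≡ 11 (mod 13). Write k = 13j + 11. Then (13j + 11)³ = 2197j³ + 5577j² + 4719j + 1331 = 13(169j³ + 429j² + 363j + 102) + 5, so k³ ≡ 5 (mod 13).

[⇐] This fails: take k = 7. Then 7³ = 343 ≡ 5 (mod 13), yet 7 ≡ 7 (mod 13), not 11.

Only the forward direction holds.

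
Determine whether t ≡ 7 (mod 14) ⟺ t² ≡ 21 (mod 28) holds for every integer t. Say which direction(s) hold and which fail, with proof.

(⇐) The residues r modulo 28 with r² ≡ 21 (mod 28) are exactly {7, 21}, and each is ≡ 7 (mod 14).

(⇒) Suppose t ≡ 7 (mod 14). Working modulo 28, t ∈ {7, 21}; for each such r, r² ≡ 21 (mod 28).

Both directions hold; the statement is true.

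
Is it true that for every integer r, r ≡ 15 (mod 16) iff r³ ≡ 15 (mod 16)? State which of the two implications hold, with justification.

Forward direction. Suppose r ≡ 15 (mod 16). Write r = 16j + 15. Then (16j + 15)³ = 4096j³ + 11520j² + 10800j + 3375 = 16(256j³ + 720j² + 675j + 210) + 15, so r³ ≡ 15 (mod 16).

Converse. Suppose r³ ≡ 15 (mod 16). The only residue r in {0, …, 15} with r³ ≡ 15 (mod 16) is r = 15, so r ≡ 15 (mod 16).

Both directions hold; the statement is true.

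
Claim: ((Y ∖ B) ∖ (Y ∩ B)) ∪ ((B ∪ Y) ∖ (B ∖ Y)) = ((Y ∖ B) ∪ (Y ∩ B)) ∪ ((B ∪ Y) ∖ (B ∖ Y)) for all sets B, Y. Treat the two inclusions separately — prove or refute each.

(⊆) Let x ∈ ((Y ∖ B) ∖ (Y ∩ B)) ∪ ((B ∪ Y) ∖ (B ∖ Y)). Then either x ∈ Y and x ∉ B; or x ∈ B ∩ Y. In each case x ∈ ((Y ∖ B) ∪ (Y ∩ B)) ∪ ((B ∪ Y) ∖ (B ∖ Y)), so ((Y ∖ B) ∖ (Y ∩ B)) ∪ ((B ∪ Y) ∖ (B ∖ Y)) ⊆ ((Y ∖ B) ∪ (Y ∩ B)) ∪ ((B ∪ Y) ∖ (B ∖ Y)).

(⊇) Let x ∈ ((Y ∖ B) ∪ (Y ∩ B)) ∪ ((B ∪ Y) ∖ (B ∖ Y)). Then either x ∈ Y and x ∉ B; or x ∈ B ∩ Y. In each case x ∈ ((Y ∖ B) ∖ (Y ∩ B)) ∪ ((B ∪ Y) ∖ (B ∖ Y)), so ((Y ∖ B) ∪ (Y ∩ B)) ∪ ((B ∪ Y) ∖ (B ∖ Y)) ⊆ ((Y ∖ B) ∖ (Y ∩ B)) ∪ ((B ∪ Y) ∖ (B ∖ Y)).

The two sets are equal.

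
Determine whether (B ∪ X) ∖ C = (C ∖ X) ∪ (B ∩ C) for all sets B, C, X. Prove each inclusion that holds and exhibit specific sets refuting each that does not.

Forward inclusion. This inclusion fails. Take B = {1}, C = ∅, X = ∅; then 1 ∈ (B ∪ X) ∖ C but 1 ∉ (C ∖ X) ∪ (B ∩ C).

Reverse inclusion. This inclusion fails. Take B = ∅, C = {1}, X = ∅; then 1 ∈ (C ∖ X) ∪ (B ∩ C) but 1 ∉ (B ∪ X) ∖ C.

Both inclusions fail.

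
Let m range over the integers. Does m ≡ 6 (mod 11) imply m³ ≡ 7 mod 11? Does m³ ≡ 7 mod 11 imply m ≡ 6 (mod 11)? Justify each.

Both implications hold.

(←) For the converse, argue contrapositively. If m ≢ 6 (mod 11), then m is congruent to one of 0, 1, 2, 3, 4, 5, 7, 8, 9, 10 modulo 11, and these give m³ ≡ 0, 1, 8, 5, 9, 4, 2, 6, 3, 10 respectively — never 7.

(→) Suppose m ≡ 6 (mod 11). Write m = 11j + 6. Then (11j + 6)³ = 1331j³ + 2178j² + 1188j + 216 = 11(121j³ + 198j² + 108j + 19) + 7, so m³ ≡ 7 (mod 11).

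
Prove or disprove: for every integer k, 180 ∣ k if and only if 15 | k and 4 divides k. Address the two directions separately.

Only the forward direction holds.

(→) If 180 ∣ k, write k = 180q. Since 180 = 12·15, k = 15·(12q), so 15 ∣ k; and since 180 = 45·4, k = 4·(45q), so 4 ∣ k.

(←) This fails: take k = 60. Both 15 ∣ 60 and 4 ∣ 60, yet 60 is not a multiple of 180 (since 60 = 0·180 + 60), so 180 ∤ 60.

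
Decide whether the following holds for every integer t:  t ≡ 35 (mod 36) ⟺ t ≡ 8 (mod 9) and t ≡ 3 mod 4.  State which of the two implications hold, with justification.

Both directions hold.

Forward direction. Suppose t ≡ 35 (mod 36); write t = 36j + 35. Since 9 ∣ 36, reducing mod 9 gives t ≡ 35 ≡ 8 (mod 9); since 4 ∣ 36, reducing mod 4 gives t ≡ 35 ≡ 3 (mod 4).

Converse. If t ≡ 8 (mod 9) and t ≡ 3 (mod 4), then by the Chinese remainder theorem t ≡ 35 (mod 36). This is exactly t ≡ 35 (mod 36).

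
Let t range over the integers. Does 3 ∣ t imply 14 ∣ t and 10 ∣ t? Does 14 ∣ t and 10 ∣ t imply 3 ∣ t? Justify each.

Both directions fail.

[⇒] This fails: take t = 3. Certainly 3 ∣ 3, but 14 ∤ 3.

[⇐] This fails: take t = 70. Both 14 ∣ 70 and 10 ∣ 70, yet 70 is not a multiple of 3 (since 70 = 23·3 + 1), so 3 ∤ 70.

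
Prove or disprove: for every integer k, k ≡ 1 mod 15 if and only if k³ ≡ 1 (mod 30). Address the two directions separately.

[⇒] This fails: take k = 16. Then 16 ≡ 1 (mod 15), but 16³ = 4096 ≡ 16 (mod 30), not 1.

[⇐] Conversely, the residues r modulo 30 with r³ ≡ 1 (mod 30) are exactly {1}, and each is ≡ 1 (mod 15).

(⇒) fails; (⇐) holds.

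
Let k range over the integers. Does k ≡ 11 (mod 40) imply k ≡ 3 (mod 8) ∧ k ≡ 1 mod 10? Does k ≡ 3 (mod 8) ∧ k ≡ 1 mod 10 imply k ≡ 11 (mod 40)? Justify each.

The biconditional holds.

(⇒) Suppose k ≡ 11 (mod 40); write k = 40j + 11. Since 8 ∣ 40, reducing mod 8 gives k ≡ 11 ≡ 3 (mod 8); since 10 ∣ 40, reducing mod 10 gives k ≡ 11 ≡ 1 (mod 10).

(⇐) Conversely, if k ≡ 3 (mod 8) and k ≡ 1 (mod 10), then by the Chinese remainder theorem k ≡ 11 (mod 40). This is exactly k ≡ 11 (mod 40).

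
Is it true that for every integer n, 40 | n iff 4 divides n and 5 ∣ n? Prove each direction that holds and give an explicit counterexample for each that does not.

(⇒) If 40 ∣ n, write n = 40q. Since 40 = 10·4, n = 4·(10q), so 4 ∣ n; and since 40 = 8·5, n = 5·(8q), so 5 ∣ n.

(⇐) This fails: take n = 20. Both 4 ∣ 20 and 5 ∣ 20, yet 20 is not a multiple of 40 (since 20 = 0·40 + 20), so 40 ∤ 20.

The forward direction holds; the converse fails.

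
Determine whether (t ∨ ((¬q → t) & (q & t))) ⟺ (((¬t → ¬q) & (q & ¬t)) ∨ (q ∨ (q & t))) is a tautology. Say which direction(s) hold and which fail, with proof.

[⇒] This fails. Under q = F, t = T, the left side is true but the right side is false.

[⇐] This fails. Under q = T, t = F, the left side is false but the right side is true.

Both directions fail.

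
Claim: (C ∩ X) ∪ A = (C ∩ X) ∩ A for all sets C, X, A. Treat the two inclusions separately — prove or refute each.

Reverse inclusion. Let x ∈ (C ∩ X) ∩ A. Then x ∈ C ∩ X ∩ A, from which x ∈ (C ∩ X) ∪ A.

Forward inclusion. This inclusion fails. Take C = {1}, X = {1}, A = ∅; then 1 ∈ (C ∩ X) ∪ A but 1 ∉ (C ∩ X) ∩ A.

The sets are not equal: only the reverse inclusion holds.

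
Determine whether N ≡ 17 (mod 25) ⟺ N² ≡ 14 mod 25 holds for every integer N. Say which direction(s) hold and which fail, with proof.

Not equivalent: only (⇒) holds.

(⟹) Suppose N ≡ 17 (mod 25). Write N = 25j + 17. Then (25j + 17)² = 625j² + 850j + 289 = 25(25j² + 34j + 11) + 14, so N² ≡ 14 (mod 25).

(⟸) This fails: take N = 8. Then 8² = 64 ≡ 14 (mod 25), yet 8 ≡ 8 (mod 25), not 17.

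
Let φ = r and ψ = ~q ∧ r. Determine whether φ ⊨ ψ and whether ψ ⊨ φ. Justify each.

(⟹) This fails. Under q = T, r = T, the left side is true but the right side is false.

(⟸) Assume the antecedent. If q is true, the antecedent cannot hold. If q is false, the antecedent forces (q = F, r = T), and r holds there. Either way r holds.

Not equivalent: only (⇐) holds.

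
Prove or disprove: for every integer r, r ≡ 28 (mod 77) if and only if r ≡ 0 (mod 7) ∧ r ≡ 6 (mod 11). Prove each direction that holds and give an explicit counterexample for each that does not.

(⟸) If r ≡ 0 (mod 7) and r ≡ 6 (mod 11), then by the Chinese remainder theorem r ≡ 28 (mod 77). This is exactly r ≡ 28 (mod 77).

(⟹) Suppose r ≡ 28 (mod 77); write r = 77j + 28. Since 7 ∣ 77, reducing mod 7 gives r ≡ 28 ≡ 0 (mod 7); since 11 ∣ 77, reducing mod 11 gives r ≡ 28 ≡ 6 (mod 11).

Both directions hold; the statement is true.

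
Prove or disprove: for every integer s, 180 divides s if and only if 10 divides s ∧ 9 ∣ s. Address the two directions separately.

(⇒) If 180 ∣ s, write s = 180q. Since 180 = 18·10, s = 10·(18q), so 10 ∣ s; and since 180 = 20·9, s = 9·(20q), so 9 ∣ s.

(⇐) This fails: take s = 90. Both 10 ∣ 90 and 9 ∣ 90, yet 90 is not a multiple of 180 (since 90 = 0·180 + 90), so 180 ∤ 90.

The forward direction holds; the converse fails.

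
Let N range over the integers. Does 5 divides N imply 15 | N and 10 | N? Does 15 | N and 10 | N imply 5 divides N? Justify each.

[⇒] This fails: take N = 5. Certainly 5 ∣ 5, but 15 ∤ 5.

[⇐] Suppose 15 ∣ N and 10 ∣ N. Any common multiple of 15 and 10 is a multiple of their lcm; here lcm(15, 10) = 15·10/gcd(15, 10) = 150/5 = 30, so 30 ∣ N. Since 5 ∣ 30, it follows that 5 ∣ N.

Not equivalent: only (⇐) holds.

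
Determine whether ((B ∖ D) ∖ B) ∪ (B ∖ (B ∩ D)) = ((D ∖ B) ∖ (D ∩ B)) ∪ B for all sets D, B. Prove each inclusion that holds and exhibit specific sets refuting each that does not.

Only the forward inclusion holds.

(⊇) This inclusion fails. Take D = {1}, B = ∅; then 1 ∈ ((D ∖ B) ∖ (D ∩ B)) ∪ B but 1 ∉ ((B ∖ D) ∖ B) ∪ (B ∖ (B ∩ D)).

(⊆) Let x ∈ ((B ∖ D) ∖ B) ∪ (B ∖ (B ∩ D)). Then x ∈ B and x ∉ D, from which x ∈ ((D ∖ B) ∖ (D ∩ B)) ∪ B.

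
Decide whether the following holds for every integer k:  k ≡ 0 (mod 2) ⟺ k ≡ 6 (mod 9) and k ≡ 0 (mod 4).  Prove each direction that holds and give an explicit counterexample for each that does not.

The forward direction fails; the converse holds.

(→) This fails: k = 0 gives 0 ≡ 0 (mod 2) but 0 ≡ 0 (mod 9), so the conjunction on the right does not hold.

(←) Conversely, if k ≡ 6 (mod 9) and k ≡ 0 (mod 4), then by the Chinese remainder theorem k ≡ 24 (mod 36). Since 24 ≡ 0 (mod 2) and 2 ∣ 36, we get k ≡ 0 (mod 2).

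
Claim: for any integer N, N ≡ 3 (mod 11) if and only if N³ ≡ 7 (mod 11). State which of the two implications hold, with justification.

[⇒] This fails: take N = 3. Then 3 ≡ 3 (mod 11), but 3³ = 27 ≡ 5 (mod 11), not 7.

[⇐] This fails: take N = 6. Then 6³ = 216 ≡ 7 (mod 11), yet 6 ≡ 6 (mod 11), not 3.

Neither direction holds.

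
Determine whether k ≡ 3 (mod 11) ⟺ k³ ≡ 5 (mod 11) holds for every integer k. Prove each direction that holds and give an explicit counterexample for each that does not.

Forward direction. Suppose k ≡ 3 (mod 11). Write k = 11j + 3. Then (11j + 3)³ = 1331j³ + 1089j² + 297j + 27 = 11(121j³ + 99j² + 27j + 2) + 5, so k³ ≡ 5 (mod 11).

Converse. Suppose k³ ≡ 5 (mod 11). The only residue r in {0, …, 10} with r³ ≡ 5 (mod 11) is r = 3, so k ≡ 3 (mod 11).

Equivalent; both directions hold.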